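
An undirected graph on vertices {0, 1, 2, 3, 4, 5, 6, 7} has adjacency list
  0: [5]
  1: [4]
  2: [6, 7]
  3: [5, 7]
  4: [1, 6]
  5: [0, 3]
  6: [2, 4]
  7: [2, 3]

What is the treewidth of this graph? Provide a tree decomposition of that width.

The largest bag has 2 vertices, giving width 1; this decomposition certifies tw(G) ≤ 1. Since G has at least one edge (e.g. 0–5), it is not an edgeless graph, so tw(G) ≥ 1. Combining the bounds, tw(G) = 1.

Treewidth 1.
One such decomposition:
Bags: B1 = {0, 5}  B2 = {3, 5}  B3 = {3, 7}  B4 = {2, 7}  B5 = {2, 6}  B6 = {4, 6}  B7 = {1, 4}
Tree: B1–B2, B2–B3, B3–B4, B4–B5, B5–B6, B6–B7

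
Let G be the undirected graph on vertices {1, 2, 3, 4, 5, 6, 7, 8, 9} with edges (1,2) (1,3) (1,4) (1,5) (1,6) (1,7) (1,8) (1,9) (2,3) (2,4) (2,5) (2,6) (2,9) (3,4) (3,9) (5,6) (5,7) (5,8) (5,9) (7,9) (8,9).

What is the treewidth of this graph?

A width-3 tree decomposition is:
Bags: B1 = {1, 2, 5, 9}  B2 = {1, 2, 3, 9}  B3 = {1, 2, 3, 4}  B4 = {1, 5, 7, 9}  B5 = {1, 2, 5, 6}  B6 = {1, 5, 8, 9}
Tree: B1–B2, B2–B3, B1–B4, B1–B5, B1–B6
Each bag holds 4 vertices, so the decomposition has width 3, which upper-bounds the treewidth. For the lower bound, the 4 vertices {1, 5, 8, 9} are pairwise adjacent, and any tree decomposition puts a clique entirely inside one bag — forcing width ≥ 3. Hence tw(G) = 3 exactly.

3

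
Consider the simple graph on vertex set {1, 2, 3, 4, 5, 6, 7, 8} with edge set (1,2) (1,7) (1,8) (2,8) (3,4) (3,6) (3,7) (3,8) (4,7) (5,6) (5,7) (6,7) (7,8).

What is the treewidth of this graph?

2

A width-2 tree decomposition is:
Bags: B1 = {1, 7, 8}  B2 = {3, 7, 8}  B3 = {3, 4, 7}  B4 = {3, 6, 7}  B5 = {1, 2, 8}  B6 = {5, 6, 7}
Tree: B1–B2, B2–B3, B3–B4, B1–B5, B4–B6
The largest bag has 3 vertices, giving width 2; this decomposition certifies tw(G) ≤ 2. On the other hand G contains the 3-clique {1, 2, 8}. A clique must lie in a single bag of any decomposition, so no decomposition can have width below 2. Combining the bounds, tw(G) = 2.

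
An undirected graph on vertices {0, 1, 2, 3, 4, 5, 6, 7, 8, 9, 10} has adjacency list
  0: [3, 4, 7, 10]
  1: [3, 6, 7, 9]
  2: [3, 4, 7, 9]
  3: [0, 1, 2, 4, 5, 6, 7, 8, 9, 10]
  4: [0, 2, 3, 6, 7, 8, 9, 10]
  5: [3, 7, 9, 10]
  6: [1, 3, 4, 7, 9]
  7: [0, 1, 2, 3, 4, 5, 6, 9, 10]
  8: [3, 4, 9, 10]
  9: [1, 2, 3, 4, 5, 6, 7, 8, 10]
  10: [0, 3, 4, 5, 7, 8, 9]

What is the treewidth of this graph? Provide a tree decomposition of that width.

The largest bag has 5 vertices, giving width 4; this decomposition certifies tw(G) ≤ 4. For the lower bound, the 5 vertices {3, 4, 8, 9, 10} are pairwise adjacent, and any tree decomposition puts a clique entirely inside one bag — forcing width ≥ 4. The upper and lower bounds meet at 4, so that is the treewidth.

Treewidth 4.
Bags: B1 = {3, 4, 6, 7, 9}  B2 = {3, 4, 7, 9, 10}  B3 = {3, 4, 8, 9, 10}  B4 = {1, 3, 6, 7, 9}  B5 = {3, 5, 7, 9, 10}  B6 = {2, 3, 4, 7, 9}  B7 = {0, 3, 4, 7, 10}
Tree: B1–B2, B2–B3, B1–B4, B2–B5, B1–B6, B2–B7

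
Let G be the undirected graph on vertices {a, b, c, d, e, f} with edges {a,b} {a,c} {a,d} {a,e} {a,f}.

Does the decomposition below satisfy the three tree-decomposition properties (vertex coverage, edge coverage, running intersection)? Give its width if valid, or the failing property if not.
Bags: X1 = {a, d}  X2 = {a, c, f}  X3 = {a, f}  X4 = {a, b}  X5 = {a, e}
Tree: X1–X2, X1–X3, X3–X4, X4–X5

No — bags containing vertex f are not connected in the tree.

A tree decomposition must satisfy three properties: every vertex lies in some bag; for every edge, both endpoints lie together in some bag; and for every vertex, the bags containing it form a connected subtree. Here bags containing vertex f are not connected in the tree, so the decomposition is invalid.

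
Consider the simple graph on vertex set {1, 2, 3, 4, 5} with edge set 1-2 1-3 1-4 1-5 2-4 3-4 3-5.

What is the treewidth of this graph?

A width-2 tree decomposition is:
Bags: B1 = {1, 3, 5}  B2 = {1, 3, 4}  B3 = {1, 2, 4}
Tree: B1–B2, B2–B3
Every bag has size at most 3, so the width is 3 − 1 = 2 and tw(G) ≤ 2. On the other hand G contains the 3-clique {1, 2, 4}. A clique must lie in a single bag of any decomposition, so no decomposition can have width below 2. The upper and lower bounds meet at 2, so that is the treewidth.

2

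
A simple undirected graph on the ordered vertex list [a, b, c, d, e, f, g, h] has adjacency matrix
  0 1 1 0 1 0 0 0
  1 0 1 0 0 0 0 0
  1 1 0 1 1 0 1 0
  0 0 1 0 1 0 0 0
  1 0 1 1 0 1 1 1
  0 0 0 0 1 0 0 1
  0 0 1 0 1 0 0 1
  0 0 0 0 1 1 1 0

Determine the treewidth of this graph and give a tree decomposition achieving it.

Treewidth 2.
One such decomposition:
Bags: B1 = {c, e, g}  B2 = {a, c, e}  B3 = {e, g, h}  B4 = {e, f, h}  B5 = {a, b, c}  B6 = {c, d, e}
Tree: B1–B2, B1–B3, B3–B4, B2–B5, B1–B6

The largest bag has 3 vertices, giving width 2; this decomposition certifies tw(G) ≤ 2. For the lower bound, the 3 vertices {e, g, h} are pairwise adjacent, and any tree decomposition puts a clique entirely inside one bag — forcing width ≥ 2. Hence tw(G) = 2 exactly.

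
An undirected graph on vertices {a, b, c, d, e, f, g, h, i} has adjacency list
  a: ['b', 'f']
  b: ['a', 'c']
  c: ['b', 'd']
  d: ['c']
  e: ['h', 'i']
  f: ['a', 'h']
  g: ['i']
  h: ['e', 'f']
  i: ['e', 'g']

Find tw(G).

1

A width-1 tree decomposition is:
Bags: B1 = {c, d}  B2 = {b, c}  B3 = {a, b}  B4 = {a, f}  B5 = {f, h}  B6 = {e, h}  B7 = {e, i}  B8 = {g, i}
Tree: B1–B2, B2–B3, B3–B4, B4–B5, B5–B6, B6–B7, B7–B8
Each bag holds 2 vertices, so the decomposition has width 1, which upper-bounds the treewidth. Any graph with an edge has treewidth ≥ 1, and G has the edge d–c. Therefore the treewidth is 1.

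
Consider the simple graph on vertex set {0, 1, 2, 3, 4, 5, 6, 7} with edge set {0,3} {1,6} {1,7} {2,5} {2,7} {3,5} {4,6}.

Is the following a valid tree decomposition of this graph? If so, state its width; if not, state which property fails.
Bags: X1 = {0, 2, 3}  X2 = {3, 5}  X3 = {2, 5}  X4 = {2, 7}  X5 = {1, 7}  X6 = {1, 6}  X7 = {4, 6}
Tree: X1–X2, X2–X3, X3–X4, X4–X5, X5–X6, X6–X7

No — bags containing vertex 2 are not connected in the tree.

A tree decomposition must satisfy three properties: every vertex lies in some bag; for every edge, both endpoints lie together in some bag; and for every vertex, the bags containing it form a connected subtree. Here bags containing vertex 2 are not connected in the tree, so the decomposition is invalid.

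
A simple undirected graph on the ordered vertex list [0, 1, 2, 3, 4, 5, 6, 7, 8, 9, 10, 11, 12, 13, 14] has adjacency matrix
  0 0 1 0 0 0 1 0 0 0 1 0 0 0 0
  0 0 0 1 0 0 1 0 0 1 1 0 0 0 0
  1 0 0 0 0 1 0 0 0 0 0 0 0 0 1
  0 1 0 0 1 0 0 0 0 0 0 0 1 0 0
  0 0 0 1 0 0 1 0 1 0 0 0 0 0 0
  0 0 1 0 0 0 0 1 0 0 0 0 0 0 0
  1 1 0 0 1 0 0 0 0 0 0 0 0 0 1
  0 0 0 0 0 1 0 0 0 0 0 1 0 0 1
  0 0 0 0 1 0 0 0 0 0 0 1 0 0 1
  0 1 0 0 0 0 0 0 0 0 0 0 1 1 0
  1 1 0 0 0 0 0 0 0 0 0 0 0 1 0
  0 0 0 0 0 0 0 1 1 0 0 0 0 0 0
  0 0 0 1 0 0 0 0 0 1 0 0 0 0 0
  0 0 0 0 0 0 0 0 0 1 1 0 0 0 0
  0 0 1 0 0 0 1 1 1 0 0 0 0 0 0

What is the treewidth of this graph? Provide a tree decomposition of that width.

Every bag has size at most 4, so the width is 4 − 1 = 3 and tw(G) ≤ 3. For the lower bound: the 4 vertex sets {9,12,13}, {3}, {1}, {0,4,6,10} are disjoint, each induces a connected subgraph, and every pair is joined by at least one edge of G. Contracting each set to a single vertex therefore yields K_{4} as a minor, and since treewidth is minor-monotone, tw(G) ≥ tw(K_{4}) = 3. Hence tw(G) = 3 exactly.

Treewidth 3.
Bags: B1 = {3, 9, 12, 13}  B2 = {1, 3, 9, 13}  B3 = {1, 3, 10, 13}  B4 = {1, 3, 4, 10}  B5 = {1, 4, 6, 10}  B6 = {0, 4, 6, 10}  B7 = {0, 4, 6, 8}  B8 = {0, 6, 8, 14}  B9 = {0, 2, 8, 14}  B10 = {2, 8, 11, 14}  B11 = {2, 7, 11, 14}  B12 = {2, 5, 7, 11}
Tree: B1–B2, B2–B3, B3–B4, B4–B5, B5–B6, B6–B7, B7–B8, B8–B9, B9–B10, B10–B11, B11–B12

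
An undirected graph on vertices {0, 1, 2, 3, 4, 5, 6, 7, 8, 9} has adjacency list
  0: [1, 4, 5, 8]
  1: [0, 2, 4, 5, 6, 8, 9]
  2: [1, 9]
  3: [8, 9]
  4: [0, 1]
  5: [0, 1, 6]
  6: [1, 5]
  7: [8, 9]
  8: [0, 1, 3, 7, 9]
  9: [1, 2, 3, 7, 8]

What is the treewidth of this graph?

2

A width-2 tree decomposition is:
Bags: B1 = {0, 1, 8}  B2 = {1, 8, 9}  B3 = {0, 1, 4}  B4 = {0, 1, 5}  B5 = {1, 2, 9}  B6 = {7, 8, 9}  B7 = {1, 5, 6}  B8 = {3, 8, 9}
Tree: B1–B2, B1–B3, B3–B4, B2–B5, B2–B6, B4–B7, B6–B8
Every bag has size at most 3, so the width is 3 − 1 = 2 and tw(G) ≤ 2. On the other hand G contains the 3-clique {0, 1, 8}. A clique must lie in a single bag of any decomposition, so no decomposition can have width below 2. Combining the bounds, tw(G) = 2.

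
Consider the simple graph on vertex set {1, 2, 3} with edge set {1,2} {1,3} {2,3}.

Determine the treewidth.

A width-2 tree decomposition is:
Bags: B1 = {1, 2, 3}
Tree: (single bag)
With just one bag of size 3, the width is 3 − 1 = 2, so tw(G) ≤ 2. Conversely, {1, 2, 3} is a clique of size 3, and the vertices of any clique must share a bag in every tree decomposition; so some bag has ≥ 3 vertices and tw(G) ≥ 2. Combining the bounds, tw(G) = 2.

2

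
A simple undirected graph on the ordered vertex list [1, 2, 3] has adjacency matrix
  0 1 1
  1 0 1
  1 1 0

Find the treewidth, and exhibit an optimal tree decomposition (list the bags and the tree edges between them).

Treewidth 2.
One such decomposition:
Bags: B1 = {1, 2, 3}
Tree: (single bag)

A single bag containing all 3 vertices is trivially a valid decomposition of width 2. On the other hand G contains the 3-clique {1, 2, 3}. A clique must lie in a single bag of any decomposition, so no decomposition can have width below 2. Therefore the treewidth is 2.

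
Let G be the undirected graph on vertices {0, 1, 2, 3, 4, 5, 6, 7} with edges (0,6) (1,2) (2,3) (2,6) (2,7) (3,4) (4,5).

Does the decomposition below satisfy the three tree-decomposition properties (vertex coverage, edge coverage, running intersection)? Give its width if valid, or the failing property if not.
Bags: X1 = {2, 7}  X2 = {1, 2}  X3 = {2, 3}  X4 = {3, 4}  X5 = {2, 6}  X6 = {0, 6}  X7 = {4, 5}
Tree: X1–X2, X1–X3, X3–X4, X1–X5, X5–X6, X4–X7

Yes; width 1.

Vertex coverage: the bags together contain {0, 1, 2, 3, 4, 5, 6, 7}, the full vertex set. Edge coverage: each edge of G has both endpoints in at least one bag. Running intersection: for every vertex, the bags containing it form a connected subtree. All three properties hold, so this is a valid tree decomposition of width max|bag| − 1 = 1, and hence tw(G) ≤ 1.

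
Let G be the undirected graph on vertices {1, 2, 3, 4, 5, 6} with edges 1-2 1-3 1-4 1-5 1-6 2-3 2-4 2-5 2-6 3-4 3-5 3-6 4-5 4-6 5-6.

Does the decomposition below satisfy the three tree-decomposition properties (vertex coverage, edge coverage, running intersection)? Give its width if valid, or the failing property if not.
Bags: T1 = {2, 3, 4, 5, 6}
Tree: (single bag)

No — vertex 1 appears in no bag.

A tree decomposition must satisfy three properties: every vertex lies in some bag; for every edge, both endpoints lie together in some bag; and for every vertex, the bags containing it form a connected subtree. Here vertex 1 appears in no bag, so the decomposition is invalid.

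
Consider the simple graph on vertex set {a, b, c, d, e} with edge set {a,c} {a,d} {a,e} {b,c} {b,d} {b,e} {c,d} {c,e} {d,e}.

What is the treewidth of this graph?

3

A width-3 tree decomposition is:
Bags: B1 = {b, c, d, e}  B2 = {a, c, d, e}
Tree: B1–B2
Each bag holds 4 vertices, so the decomposition has width 3, which upper-bounds the treewidth. For the lower bound, the 4 vertices {a, c, d, e} are pairwise adjacent, and any tree decomposition puts a clique entirely inside one bag — forcing width ≥ 3. Hence tw(G) = 3 exactly.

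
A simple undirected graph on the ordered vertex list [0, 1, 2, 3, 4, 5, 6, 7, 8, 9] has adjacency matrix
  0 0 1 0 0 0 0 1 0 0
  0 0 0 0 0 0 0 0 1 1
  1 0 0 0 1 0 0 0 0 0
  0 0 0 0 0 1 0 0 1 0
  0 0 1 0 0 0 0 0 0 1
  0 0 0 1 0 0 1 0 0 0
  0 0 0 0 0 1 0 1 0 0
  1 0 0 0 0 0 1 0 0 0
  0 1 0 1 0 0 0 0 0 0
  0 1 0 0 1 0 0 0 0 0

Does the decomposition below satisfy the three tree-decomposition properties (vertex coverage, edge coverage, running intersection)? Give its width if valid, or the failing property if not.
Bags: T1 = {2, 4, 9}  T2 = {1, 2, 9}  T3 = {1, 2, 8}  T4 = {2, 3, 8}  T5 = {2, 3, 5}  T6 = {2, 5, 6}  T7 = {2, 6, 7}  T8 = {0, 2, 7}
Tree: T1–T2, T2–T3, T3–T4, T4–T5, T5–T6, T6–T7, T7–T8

Yes; width 2.

Every vertex of G appears in some bag (union = {0, 1, 2, 3, 4, 5, 6, 7, 8, 9}); every edge is covered by a bag; and for each vertex v the set of bags containing v is connected in the bag tree. The decomposition is therefore valid. The largest bag has 3 vertices, so the width is 2.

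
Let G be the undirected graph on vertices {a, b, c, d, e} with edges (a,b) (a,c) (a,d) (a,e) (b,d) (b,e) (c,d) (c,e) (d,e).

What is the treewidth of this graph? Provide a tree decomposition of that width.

Treewidth 3.
One such decomposition:
Bags: B1 = {a, c, d, e}  B2 = {a, b, d, e}
Tree: B1–B2

Every bag has size at most 4, so the width is 4 − 1 = 3 and tw(G) ≤ 3. On the other hand G contains the 4-clique {a, c, d, e}. A clique must lie in a single bag of any decomposition, so no decomposition can have width below 3. The upper and lower bounds meet at 3, so that is the treewidth.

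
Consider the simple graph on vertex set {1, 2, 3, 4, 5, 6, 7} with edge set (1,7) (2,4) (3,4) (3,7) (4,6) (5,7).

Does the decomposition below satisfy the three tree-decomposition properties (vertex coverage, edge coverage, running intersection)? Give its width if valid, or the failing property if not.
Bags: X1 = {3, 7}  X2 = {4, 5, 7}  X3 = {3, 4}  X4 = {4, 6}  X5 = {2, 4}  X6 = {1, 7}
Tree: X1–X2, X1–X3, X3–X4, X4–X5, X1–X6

A tree decomposition must satisfy three properties: every vertex lies in some bag; for every edge, both endpoints lie together in some bag; and for every vertex, the bags containing it form a connected subtree. Here bags containing vertex 4 are not connected in the tree, so the decomposition is invalid.

No — bags containing vertex 4 are not connected in the tree.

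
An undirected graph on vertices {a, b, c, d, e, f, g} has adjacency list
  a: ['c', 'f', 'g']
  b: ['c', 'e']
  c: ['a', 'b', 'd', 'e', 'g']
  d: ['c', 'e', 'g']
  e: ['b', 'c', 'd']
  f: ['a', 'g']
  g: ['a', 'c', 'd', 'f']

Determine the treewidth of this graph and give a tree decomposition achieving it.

Each bag holds 3 vertices, so the decomposition has width 2, which upper-bounds the treewidth. On the other hand G contains the 3-clique {c, d, g}. A clique must lie in a single bag of any decomposition, so no decomposition can have width below 2. Hence tw(G) = 2 exactly.

Treewidth 2.
One such decomposition:
Bags: B1 = {a, c, g}  B2 = {c, d, g}  B3 = {c, d, e}  B4 = {a, f, g}  B5 = {b, c, e}
Tree: B1–B2, B2–B3, B1–B4, B3–B5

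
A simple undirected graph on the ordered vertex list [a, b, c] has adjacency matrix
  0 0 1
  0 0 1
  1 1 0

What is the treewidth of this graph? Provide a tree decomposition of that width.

Treewidth 1.
One optimal decomposition is:
Bags: B1 = {b, c}  B2 = {a, c}
Tree: B1–B2

The largest bag has 2 vertices, giving width 1; this decomposition certifies tw(G) ≤ 1. Since G has at least one edge (e.g. c–b), it is not an edgeless graph, so tw(G) ≥ 1. Hence tw(G) = 1 exactly.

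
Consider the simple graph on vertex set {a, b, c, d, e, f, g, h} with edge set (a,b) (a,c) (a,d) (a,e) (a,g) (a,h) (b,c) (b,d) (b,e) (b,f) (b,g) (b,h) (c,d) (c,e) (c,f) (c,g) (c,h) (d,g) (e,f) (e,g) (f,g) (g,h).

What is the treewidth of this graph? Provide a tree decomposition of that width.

Treewidth 4.
One such decomposition:
Bags: B1 = {a, b, c, g, h}  B2 = {a, b, c, d, g}  B3 = {a, b, c, e, g}  B4 = {b, c, e, f, g}
Tree: B1–B2, B2–B3, B3–B4

Each bag holds 5 vertices, so the decomposition has width 4, which upper-bounds the treewidth. On the other hand G contains the 5-clique {a, b, c, d, g}. A clique must lie in a single bag of any decomposition, so no decomposition can have width below 4. Hence tw(G) = 4 exactly.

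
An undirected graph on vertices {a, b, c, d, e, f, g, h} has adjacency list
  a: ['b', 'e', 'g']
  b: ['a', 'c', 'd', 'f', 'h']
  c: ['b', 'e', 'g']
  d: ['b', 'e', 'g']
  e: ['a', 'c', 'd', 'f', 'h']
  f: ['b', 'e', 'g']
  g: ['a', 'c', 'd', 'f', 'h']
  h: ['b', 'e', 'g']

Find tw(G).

3

A width-3 tree decomposition is:
Bags: B1 = {b, e, f, g}  B2 = {b, c, e, g}  B3 = {b, d, e, g}  B4 = {a, b, e, g}  B5 = {b, e, g, h}
Tree: B1–B2, B2–B3, B3–B4, B4–B5
The largest bag has 4 vertices, giving width 3; this decomposition certifies tw(G) ≤ 3. For the lower bound: the 4 vertex sets {e,f}, {c,g}, {b}, {d} are disjoint, each induces a connected subgraph, and every pair is joined by at least one edge of G. Contracting each set to a single vertex therefore yields K_{4} as a minor, and since treewidth is minor-monotone, tw(G) ≥ tw(K_{4}) = 3. Combining the bounds, tw(G) = 3.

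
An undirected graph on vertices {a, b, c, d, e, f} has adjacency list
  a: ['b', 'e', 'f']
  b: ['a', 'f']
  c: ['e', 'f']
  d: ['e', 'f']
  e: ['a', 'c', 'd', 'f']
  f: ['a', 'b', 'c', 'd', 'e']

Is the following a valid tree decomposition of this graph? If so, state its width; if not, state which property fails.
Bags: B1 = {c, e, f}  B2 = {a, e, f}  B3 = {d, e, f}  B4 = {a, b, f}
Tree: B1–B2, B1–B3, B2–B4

Yes; width 2.

Vertex coverage: the bags together contain {a, b, c, d, e, f}, the full vertex set. Edge coverage: each edge of G has both endpoints in at least one bag. Running intersection: for every vertex, the bags containing it form a connected subtree. All three properties hold, so this is a valid tree decomposition of width max|bag| − 1 = 2, and hence tw(G) ≤ 2.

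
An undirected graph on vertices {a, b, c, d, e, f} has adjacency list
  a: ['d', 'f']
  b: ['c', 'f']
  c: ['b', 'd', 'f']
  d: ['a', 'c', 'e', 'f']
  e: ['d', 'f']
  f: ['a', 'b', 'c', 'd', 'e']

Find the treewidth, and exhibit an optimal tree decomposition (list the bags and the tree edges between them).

Every bag has size at most 3, so the width is 3 − 1 = 2 and tw(G) ≤ 2. For the lower bound, the 3 vertices {d, e, f} are pairwise adjacent, and any tree decomposition puts a clique entirely inside one bag — forcing width ≥ 2. Therefore the treewidth is 2.

Treewidth 2.
Bags: B1 = {a, d, f}  B2 = {c, d, f}  B3 = {d, e, f}  B4 = {b, c, f}
Tree: B1–B2, B2–B3, B2–B4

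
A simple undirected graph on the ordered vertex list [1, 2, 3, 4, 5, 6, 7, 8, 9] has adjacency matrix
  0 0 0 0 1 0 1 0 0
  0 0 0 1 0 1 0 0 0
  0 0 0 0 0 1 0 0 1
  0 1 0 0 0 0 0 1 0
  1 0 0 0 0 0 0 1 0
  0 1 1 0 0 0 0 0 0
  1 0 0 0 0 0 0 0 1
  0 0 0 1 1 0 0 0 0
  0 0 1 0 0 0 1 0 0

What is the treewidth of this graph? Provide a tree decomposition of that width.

Treewidth 2.
Bags: B1 = {4, 5, 8}  B2 = {2, 4, 5}  B3 = {2, 5, 6}  B4 = {3, 5, 6}  B5 = {3, 5, 9}  B6 = {5, 7, 9}  B7 = {1, 5, 7}
Tree: B1–B2, B2–B3, B3–B4, B4–B5, B5–B6, B6–B7

Each bag holds 3 vertices, so the decomposition has width 2, which upper-bounds the treewidth. For the lower bound, G contains the cycle 5–8–4–2–6–3–9–7–1–5, so G is not a forest; only forests have treewidth ≤ 1, hence tw(G) ≥ 2. Combining the bounds, tw(G) = 2.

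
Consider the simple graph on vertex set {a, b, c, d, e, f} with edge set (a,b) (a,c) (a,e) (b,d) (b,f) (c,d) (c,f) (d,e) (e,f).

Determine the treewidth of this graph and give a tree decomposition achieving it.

The largest bag has 4 vertices, giving width 3; this decomposition certifies tw(G) ≤ 3. For the lower bound: the 4 vertex sets {a,b}, {d,e}, {c}, {f} are disjoint, each induces a connected subgraph, and every pair is joined by at least one edge of G. Contracting each set to a single vertex therefore yields K_{4} as a minor, and since treewidth is minor-monotone, tw(G) ≥ tw(K_{4}) = 3. Hence tw(G) = 3 exactly.

Treewidth 3.
One such decomposition:
Bags: B1 = {a, b, c, e}  B2 = {b, c, d, e}  B3 = {b, c, e, f}
Tree: B1–B2, B2–B3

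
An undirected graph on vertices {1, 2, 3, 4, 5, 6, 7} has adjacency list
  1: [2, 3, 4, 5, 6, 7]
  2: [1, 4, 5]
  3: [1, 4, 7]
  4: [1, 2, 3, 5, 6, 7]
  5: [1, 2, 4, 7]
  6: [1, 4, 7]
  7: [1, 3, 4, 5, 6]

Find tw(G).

A width-3 tree decomposition is:
Bags: B1 = {1, 2, 4, 5}  B2 = {1, 4, 5, 7}  B3 = {1, 3, 4, 7}  B4 = {1, 4, 6, 7}
Tree: B1–B2, B2–B3, B2–B4
The largest bag has 4 vertices, giving width 3; this decomposition certifies tw(G) ≤ 3. On the other hand G contains the 4-clique {1, 2, 4, 5}. A clique must lie in a single bag of any decomposition, so no decomposition can have width below 3. The upper and lower bounds meet at 3, so that is the treewidth.

3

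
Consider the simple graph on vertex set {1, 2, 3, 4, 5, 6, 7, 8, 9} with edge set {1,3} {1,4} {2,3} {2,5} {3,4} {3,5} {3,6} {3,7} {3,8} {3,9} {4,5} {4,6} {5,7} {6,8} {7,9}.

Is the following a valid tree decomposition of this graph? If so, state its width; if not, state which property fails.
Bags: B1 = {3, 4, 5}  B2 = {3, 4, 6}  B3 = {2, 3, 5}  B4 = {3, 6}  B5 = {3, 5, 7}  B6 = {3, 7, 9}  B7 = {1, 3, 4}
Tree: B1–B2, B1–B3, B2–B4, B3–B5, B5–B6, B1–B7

A tree decomposition must satisfy three properties: every vertex lies in some bag; for every edge, both endpoints lie together in some bag; and for every vertex, the bags containing it form a connected subtree. Here vertex 8 appears in no bag, so the decomposition is invalid.

No — vertex 8 appears in no bag.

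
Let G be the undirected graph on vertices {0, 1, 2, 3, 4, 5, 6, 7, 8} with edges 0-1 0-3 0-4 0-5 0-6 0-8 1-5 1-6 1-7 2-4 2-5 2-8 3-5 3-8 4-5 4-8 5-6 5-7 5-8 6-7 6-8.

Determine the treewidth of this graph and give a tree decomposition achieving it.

Treewidth 3.
One such decomposition:
Bags: B1 = {0, 5, 6, 8}  B2 = {0, 3, 5, 8}  B3 = {0, 1, 5, 6}  B4 = {0, 4, 5, 8}  B5 = {1, 5, 6, 7}  B6 = {2, 4, 5, 8}
Tree: B1–B2, B1–B3, B2–B4, B3–B5, B4–B6

The largest bag has 4 vertices, giving width 3; this decomposition certifies tw(G) ≤ 3. On the other hand G contains the 4-clique {0, 3, 5, 8}. A clique must lie in a single bag of any decomposition, so no decomposition can have width below 3. The upper and lower bounds meet at 3, so that is the treewidth.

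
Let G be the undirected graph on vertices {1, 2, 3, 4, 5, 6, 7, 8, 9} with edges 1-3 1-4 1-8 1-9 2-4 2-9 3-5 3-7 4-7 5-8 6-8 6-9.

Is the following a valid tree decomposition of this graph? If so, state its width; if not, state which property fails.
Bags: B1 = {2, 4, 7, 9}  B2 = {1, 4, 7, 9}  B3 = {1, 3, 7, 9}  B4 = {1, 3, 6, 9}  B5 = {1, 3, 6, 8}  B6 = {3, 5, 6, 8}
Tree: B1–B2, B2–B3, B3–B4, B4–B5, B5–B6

Yes; width 3.

Checking the three conditions: (i) the bags cover all of {1, 2, 3, 4, 5, 6, 7, 8, 9}; (ii) for each edge, some bag contains both endpoints; (iii) the bags containing any fixed vertex form a subtree. All hold, so the decomposition is valid with width 4 − 1 = 3.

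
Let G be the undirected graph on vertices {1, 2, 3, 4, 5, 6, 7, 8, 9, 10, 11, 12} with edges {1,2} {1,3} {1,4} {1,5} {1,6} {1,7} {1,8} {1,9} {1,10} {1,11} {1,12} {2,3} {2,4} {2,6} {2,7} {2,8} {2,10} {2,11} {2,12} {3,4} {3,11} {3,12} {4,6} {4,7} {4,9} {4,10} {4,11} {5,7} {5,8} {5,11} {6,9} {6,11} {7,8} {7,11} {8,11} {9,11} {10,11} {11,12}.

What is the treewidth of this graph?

4

A width-4 tree decomposition is:
Bags: B1 = {1, 2, 3, 11, 12}  B2 = {1, 2, 3, 4, 11}  B3 = {1, 2, 4, 6, 11}  B4 = {1, 2, 4, 7, 11}  B5 = {1, 2, 4, 10, 11}  B6 = {1, 4, 6, 9, 11}  B7 = {1, 2, 7, 8, 11}  B8 = {1, 5, 7, 8, 11}
Tree: B1–B2, B2–B3, B3–B4, B4–B5, B3–B6, B4–B7, B7–B8
Every bag has size at most 5, so the width is 5 − 1 = 4 and tw(G) ≤ 4. For the lower bound, the 5 vertices {1, 4, 6, 9, 11} are pairwise adjacent, and any tree decomposition puts a clique entirely inside one bag — forcing width ≥ 4. The upper and lower bounds meet at 4, so that is the treewidth.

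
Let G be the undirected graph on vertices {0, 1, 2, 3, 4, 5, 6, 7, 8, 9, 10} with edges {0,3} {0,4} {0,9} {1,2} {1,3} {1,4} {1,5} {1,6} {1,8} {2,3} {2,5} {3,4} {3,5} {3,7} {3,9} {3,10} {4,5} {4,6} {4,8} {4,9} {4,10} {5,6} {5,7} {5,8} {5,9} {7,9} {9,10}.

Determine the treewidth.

A width-3 tree decomposition is:
Bags: B1 = {3, 4, 5, 9}  B2 = {1, 3, 4, 5}  B3 = {3, 4, 9, 10}  B4 = {0, 3, 4, 9}  B5 = {1, 2, 3, 5}  B6 = {3, 5, 7, 9}  B7 = {1, 4, 5, 6}  B8 = {1, 4, 5, 8}
Tree: B1–B2, B1–B3, B3–B4, B2–B5, B1–B6, B2–B7, B7–B8
The largest bag has 4 vertices, giving width 3; this decomposition certifies tw(G) ≤ 3. For the lower bound, the 4 vertices {1, 4, 5, 8} are pairwise adjacent, and any tree decomposition puts a clique entirely inside one bag — forcing width ≥ 3. Hence tw(G) = 3 exactly.

3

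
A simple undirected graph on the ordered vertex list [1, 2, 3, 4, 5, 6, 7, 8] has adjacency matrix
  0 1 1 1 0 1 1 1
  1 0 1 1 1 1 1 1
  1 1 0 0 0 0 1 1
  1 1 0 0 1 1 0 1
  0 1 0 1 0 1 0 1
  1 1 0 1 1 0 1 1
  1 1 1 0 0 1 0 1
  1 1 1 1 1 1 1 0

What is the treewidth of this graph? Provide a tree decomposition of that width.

Treewidth 4.
Bags: B1 = {1, 2, 4, 6, 8}  B2 = {2, 4, 5, 6, 8}  B3 = {1, 2, 6, 7, 8}  B4 = {1, 2, 3, 7, 8}
Tree: B1–B2, B1–B3, B3–B4

The largest bag has 5 vertices, giving width 4; this decomposition certifies tw(G) ≤ 4. On the other hand G contains the 5-clique {1, 2, 3, 7, 8}. A clique must lie in a single bag of any decomposition, so no decomposition can have width below 4. The upper and lower bounds meet at 4, so that is the treewidth.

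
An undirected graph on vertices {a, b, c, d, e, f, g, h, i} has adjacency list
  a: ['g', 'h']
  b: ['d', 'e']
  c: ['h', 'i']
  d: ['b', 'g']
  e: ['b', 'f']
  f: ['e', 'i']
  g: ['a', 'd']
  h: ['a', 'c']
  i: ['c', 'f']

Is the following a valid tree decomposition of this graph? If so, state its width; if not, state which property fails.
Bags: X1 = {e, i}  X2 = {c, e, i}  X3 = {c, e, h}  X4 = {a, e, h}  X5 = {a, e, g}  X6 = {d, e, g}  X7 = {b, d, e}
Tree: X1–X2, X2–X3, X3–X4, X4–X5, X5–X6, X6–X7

A tree decomposition must satisfy three properties: every vertex lies in some bag; for every edge, both endpoints lie together in some bag; and for every vertex, the bags containing it form a connected subtree. Here vertex f appears in no bag, so the decomposition is invalid.

No — vertex f appears in no bag.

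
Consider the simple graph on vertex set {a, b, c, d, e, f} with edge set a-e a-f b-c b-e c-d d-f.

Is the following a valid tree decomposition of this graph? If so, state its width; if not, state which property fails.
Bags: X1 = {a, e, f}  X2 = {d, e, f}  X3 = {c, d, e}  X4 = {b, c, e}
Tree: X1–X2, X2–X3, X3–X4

Yes; width 2.

Every vertex of G appears in some bag (union = {a, b, c, d, e, f}); every edge is covered by a bag; and for each vertex v the set of bags containing v is connected in the bag tree. The decomposition is therefore valid. The largest bag has 3 vertices, so the width is 2.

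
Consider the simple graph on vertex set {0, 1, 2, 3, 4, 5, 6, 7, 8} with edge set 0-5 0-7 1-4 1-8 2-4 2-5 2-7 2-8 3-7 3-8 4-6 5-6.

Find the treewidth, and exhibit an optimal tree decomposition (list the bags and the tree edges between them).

Treewidth 3.
One such decomposition:
Bags: B1 = {1, 3, 4, 8}  B2 = {2, 3, 4, 8}  B3 = {2, 3, 4, 7}  B4 = {2, 4, 6, 7}  B5 = {2, 5, 6, 7}  B6 = {0, 5, 6, 7}
Tree: B1–B2, B2–B3, B3–B4, B4–B5, B5–B6

Each bag holds 4 vertices, so the decomposition has width 3, which upper-bounds the treewidth. For the lower bound: the 4 vertex sets {1,3,8}, {4}, {2}, {0,5,6,7} are disjoint, each induces a connected subgraph, and every pair is joined by at least one edge of G. Contracting each set to a single vertex therefore yields K_{4} as a minor, and since treewidth is minor-monotone, tw(G) ≥ tw(K_{4}) = 3. Therefore the treewidth is 3.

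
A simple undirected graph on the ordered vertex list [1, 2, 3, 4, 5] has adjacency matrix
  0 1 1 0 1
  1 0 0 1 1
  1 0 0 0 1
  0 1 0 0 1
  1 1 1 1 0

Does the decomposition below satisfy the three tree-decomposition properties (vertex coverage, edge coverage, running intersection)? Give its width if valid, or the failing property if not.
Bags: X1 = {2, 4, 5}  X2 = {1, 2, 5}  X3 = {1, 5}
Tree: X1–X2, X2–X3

A tree decomposition must satisfy three properties: every vertex lies in some bag; for every edge, both endpoints lie together in some bag; and for every vertex, the bags containing it form a connected subtree. Here vertex 3 appears in no bag, so the decomposition is invalid.

No — vertex 3 appears in no bag.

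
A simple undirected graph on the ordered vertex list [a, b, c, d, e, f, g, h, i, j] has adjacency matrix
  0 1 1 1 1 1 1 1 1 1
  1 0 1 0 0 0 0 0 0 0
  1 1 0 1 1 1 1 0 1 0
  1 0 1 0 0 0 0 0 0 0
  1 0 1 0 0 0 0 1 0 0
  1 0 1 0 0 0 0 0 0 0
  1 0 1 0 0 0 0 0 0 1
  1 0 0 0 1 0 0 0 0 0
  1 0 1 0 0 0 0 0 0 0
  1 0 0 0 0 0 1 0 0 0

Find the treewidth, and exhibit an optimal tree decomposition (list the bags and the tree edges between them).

Every bag has size at most 3, so the width is 3 − 1 = 2 and tw(G) ≤ 2. For the lower bound, the 3 vertices {a, g, j} are pairwise adjacent, and any tree decomposition puts a clique entirely inside one bag — forcing width ≥ 2. Therefore the treewidth is 2.

Treewidth 2.
One such decomposition:
Bags: B1 = {a, c, d}  B2 = {a, c, g}  B3 = {a, c, e}  B4 = {a, g, j}  B5 = {a, c, i}  B6 = {a, b, c}  B7 = {a, e, h}  B8 = {a, c, f}
Tree: B1–B2, B1–B3, B2–B4, B3–B5, B2–B6, B3–B7, B1–B8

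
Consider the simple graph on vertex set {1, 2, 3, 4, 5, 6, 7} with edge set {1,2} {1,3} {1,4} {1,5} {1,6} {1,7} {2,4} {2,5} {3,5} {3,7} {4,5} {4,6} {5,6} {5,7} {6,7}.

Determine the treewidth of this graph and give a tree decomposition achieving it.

Every bag has size at most 4, so the width is 4 − 1 = 3 and tw(G) ≤ 3. On the other hand G contains the 4-clique {1, 3, 5, 7}. A clique must lie in a single bag of any decomposition, so no decomposition can have width below 3. Hence tw(G) = 3 exactly.

Treewidth 3.
Bags: B1 = {1, 4, 5, 6}  B2 = {1, 5, 6, 7}  B3 = {1, 3, 5, 7}  B4 = {1, 2, 4, 5}
Tree: B1–B2, B2–B3, B1–B4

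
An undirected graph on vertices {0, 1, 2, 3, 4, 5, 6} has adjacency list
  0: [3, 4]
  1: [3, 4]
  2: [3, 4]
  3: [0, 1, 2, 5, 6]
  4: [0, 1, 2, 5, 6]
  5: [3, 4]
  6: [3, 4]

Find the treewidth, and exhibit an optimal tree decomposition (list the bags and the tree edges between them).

Every bag has size at most 3, so the width is 3 − 1 = 2 and tw(G) ≤ 2. The edges 4–1–3–6–4 form a cycle, so G is not a tree and its treewidth is at least 2. Therefore the treewidth is 2.

Treewidth 2.
One optimal decomposition is:
Bags: B1 = {1, 3, 4}  B2 = {3, 4, 6}  B3 = {3, 4, 5}  B4 = {0, 3, 4}  B5 = {2, 3, 4}
Tree: B1–B2, B2–B3, B3–B4, B4–B5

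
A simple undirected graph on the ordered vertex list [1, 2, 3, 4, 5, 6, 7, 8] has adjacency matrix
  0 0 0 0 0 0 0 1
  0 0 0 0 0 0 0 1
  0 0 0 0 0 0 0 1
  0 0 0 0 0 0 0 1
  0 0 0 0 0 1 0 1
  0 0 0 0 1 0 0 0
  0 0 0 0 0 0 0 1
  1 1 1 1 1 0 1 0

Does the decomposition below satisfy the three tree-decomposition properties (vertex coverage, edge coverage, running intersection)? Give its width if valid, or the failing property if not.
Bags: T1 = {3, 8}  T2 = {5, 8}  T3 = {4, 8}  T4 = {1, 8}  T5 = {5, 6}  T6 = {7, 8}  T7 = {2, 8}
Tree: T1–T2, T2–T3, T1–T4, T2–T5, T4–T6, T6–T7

Yes; width 1.

Every vertex of G appears in some bag (union = {1, 2, 3, 4, 5, 6, 7, 8}); every edge is covered by a bag; and for each vertex v the set of bags containing v is connected in the bag tree. The decomposition is therefore valid. The largest bag has 2 vertices, so the width is 1.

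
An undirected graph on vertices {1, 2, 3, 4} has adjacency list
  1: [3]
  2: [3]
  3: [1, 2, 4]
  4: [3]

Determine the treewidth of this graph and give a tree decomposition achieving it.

Treewidth 1.
One optimal decomposition is:
Bags: B1 = {2, 3}  B2 = {3, 4}  B3 = {1, 3}
Tree: B1–B2, B2–B3

The largest bag has 2 vertices, giving width 1; this decomposition certifies tw(G) ≤ 1. Any graph with an edge has treewidth ≥ 1, and G has the edge 2–3. Combining the bounds, tw(G) = 1.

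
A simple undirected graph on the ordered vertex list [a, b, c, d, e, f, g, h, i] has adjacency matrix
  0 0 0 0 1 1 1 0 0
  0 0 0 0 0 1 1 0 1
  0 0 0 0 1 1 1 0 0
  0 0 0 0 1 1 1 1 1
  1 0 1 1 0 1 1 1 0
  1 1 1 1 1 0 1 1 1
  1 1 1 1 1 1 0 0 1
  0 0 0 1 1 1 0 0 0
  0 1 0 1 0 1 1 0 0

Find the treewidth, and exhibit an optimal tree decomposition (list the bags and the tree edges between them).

Every bag has size at most 4, so the width is 4 − 1 = 3 and tw(G) ≤ 3. For the lower bound, the 4 vertices {d, e, f, g} are pairwise adjacent, and any tree decomposition puts a clique entirely inside one bag — forcing width ≥ 3. The upper and lower bounds meet at 3, so that is the treewidth.

Treewidth 3.
One such decomposition:
Bags: B1 = {d, f, g, i}  B2 = {b, f, g, i}  B3 = {d, e, f, g}  B4 = {c, e, f, g}  B5 = {a, e, f, g}  B6 = {d, e, f, h}
Tree: B1–B2, B1–B3, B3–B4, B4–B5, B3–B6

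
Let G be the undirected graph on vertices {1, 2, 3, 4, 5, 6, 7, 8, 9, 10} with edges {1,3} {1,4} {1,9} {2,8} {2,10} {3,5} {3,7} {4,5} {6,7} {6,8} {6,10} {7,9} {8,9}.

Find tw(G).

A width-2 tree decomposition is:
Bags: B1 = {2, 8, 10}  B2 = {6, 8, 10}  B3 = {6, 8, 9}  B4 = {6, 7, 9}  B5 = {1, 7, 9}  B6 = {1, 3, 7}  B7 = {1, 3, 4}  B8 = {3, 4, 5}
Tree: B1–B2, B2–B3, B3–B4, B4–B5, B5–B6, B6–B7, B7–B8
The largest bag has 3 vertices, giving width 2; this decomposition certifies tw(G) ≤ 2. For the lower bound, G contains the cycle 2–10–6–8–2, so G is not a forest; only forests have treewidth ≤ 1, hence tw(G) ≥ 2. Therefore the treewidth is 2.

2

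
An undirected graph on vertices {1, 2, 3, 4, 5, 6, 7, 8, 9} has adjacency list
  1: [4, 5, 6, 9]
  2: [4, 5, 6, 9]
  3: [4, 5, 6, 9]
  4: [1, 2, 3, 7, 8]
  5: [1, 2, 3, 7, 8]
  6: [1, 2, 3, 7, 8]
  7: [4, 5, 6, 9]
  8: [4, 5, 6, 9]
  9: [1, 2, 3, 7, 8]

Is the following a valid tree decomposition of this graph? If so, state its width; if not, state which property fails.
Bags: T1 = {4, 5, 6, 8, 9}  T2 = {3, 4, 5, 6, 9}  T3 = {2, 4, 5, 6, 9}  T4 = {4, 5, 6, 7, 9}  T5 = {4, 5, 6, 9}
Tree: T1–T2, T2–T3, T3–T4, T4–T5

No — vertex 1 appears in no bag.

A tree decomposition must satisfy three properties: every vertex lies in some bag; for every edge, both endpoints lie together in some bag; and for every vertex, the bags containing it form a connected subtree. Here vertex 1 appears in no bag, so the decomposition is invalid.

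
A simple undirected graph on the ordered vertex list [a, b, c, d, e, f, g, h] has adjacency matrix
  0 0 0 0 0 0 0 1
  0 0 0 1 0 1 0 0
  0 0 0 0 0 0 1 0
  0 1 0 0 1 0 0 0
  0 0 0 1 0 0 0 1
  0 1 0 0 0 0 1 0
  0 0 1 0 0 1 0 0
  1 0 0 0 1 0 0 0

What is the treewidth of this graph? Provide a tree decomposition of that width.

Treewidth 1.
One optimal decomposition is:
Bags: B1 = {a, h}  B2 = {e, h}  B3 = {d, e}  B4 = {b, d}  B5 = {b, f}  B6 = {f, g}  B7 = {c, g}
Tree: B1–B2, B2–B3, B3–B4, B4–B5, B5–B6, B6–B7

Each bag holds 2 vertices, so the decomposition has width 1, which upper-bounds the treewidth. G has an edge, so its treewidth is at least 1. Therefore the treewidth is 1.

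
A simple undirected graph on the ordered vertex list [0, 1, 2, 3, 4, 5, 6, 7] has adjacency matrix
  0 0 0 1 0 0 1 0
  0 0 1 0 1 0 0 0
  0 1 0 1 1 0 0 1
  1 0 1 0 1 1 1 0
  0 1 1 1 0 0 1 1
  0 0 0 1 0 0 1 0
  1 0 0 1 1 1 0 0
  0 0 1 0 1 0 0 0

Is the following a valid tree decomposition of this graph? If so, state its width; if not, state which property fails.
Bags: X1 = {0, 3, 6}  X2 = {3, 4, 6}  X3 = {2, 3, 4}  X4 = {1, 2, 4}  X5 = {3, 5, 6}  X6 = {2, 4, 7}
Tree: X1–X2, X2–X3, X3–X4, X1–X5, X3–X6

Yes; width 2.

Checking the three conditions: (i) the bags cover all of {0, 1, 2, 3, 4, 5, 6, 7}; (ii) for each edge, some bag contains both endpoints; (iii) the bags containing any fixed vertex form a subtree. All hold, so the decomposition is valid with width 3 − 1 = 2.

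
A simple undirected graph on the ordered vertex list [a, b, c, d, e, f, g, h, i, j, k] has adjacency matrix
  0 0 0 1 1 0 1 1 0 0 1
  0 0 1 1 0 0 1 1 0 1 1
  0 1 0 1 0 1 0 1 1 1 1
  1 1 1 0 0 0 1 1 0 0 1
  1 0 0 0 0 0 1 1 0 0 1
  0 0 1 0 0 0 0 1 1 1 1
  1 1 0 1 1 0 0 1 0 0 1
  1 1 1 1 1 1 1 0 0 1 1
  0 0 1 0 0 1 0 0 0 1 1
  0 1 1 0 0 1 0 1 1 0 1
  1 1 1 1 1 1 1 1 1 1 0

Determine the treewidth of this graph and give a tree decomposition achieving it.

The largest bag has 5 vertices, giving width 4; this decomposition certifies tw(G) ≤ 4. On the other hand G contains the 5-clique {a, d, g, h, k}. A clique must lie in a single bag of any decomposition, so no decomposition can have width below 4. Combining the bounds, tw(G) = 4.

Treewidth 4.
Bags: B1 = {b, c, d, h, k}  B2 = {b, c, h, j, k}  B3 = {c, f, h, j, k}  B4 = {c, f, i, j, k}  B5 = {b, d, g, h, k}  B6 = {a, d, g, h, k}  B7 = {a, e, g, h, k}
Tree: B1–B2, B2–B3, B3–B4, B1–B5, B5–B6, B6–B7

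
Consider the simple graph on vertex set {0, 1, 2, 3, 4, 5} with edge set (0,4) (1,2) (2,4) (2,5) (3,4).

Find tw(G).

A width-1 tree decomposition is:
Bags: B1 = {2, 4}  B2 = {3, 4}  B3 = {0, 4}  B4 = {1, 2}  B5 = {2, 5}
Tree: B1–B2, B1–B3, B1–B4, B1–B5
Each bag holds 2 vertices, so the decomposition has width 1, which upper-bounds the treewidth. Any graph with an edge has treewidth ≥ 1, and G has the edge 4–2. Hence tw(G) = 1 exactly.

1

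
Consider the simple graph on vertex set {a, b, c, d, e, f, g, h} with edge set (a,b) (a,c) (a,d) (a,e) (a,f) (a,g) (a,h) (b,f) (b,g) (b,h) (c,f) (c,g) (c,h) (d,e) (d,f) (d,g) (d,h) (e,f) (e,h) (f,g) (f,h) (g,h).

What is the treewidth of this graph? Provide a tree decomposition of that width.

Each bag holds 5 vertices, so the decomposition has width 4, which upper-bounds the treewidth. For the lower bound, the 5 vertices {a, d, f, g, h} are pairwise adjacent, and any tree decomposition puts a clique entirely inside one bag — forcing width ≥ 4. The upper and lower bounds meet at 4, so that is the treewidth.

Treewidth 4.
One such decomposition:
Bags: B1 = {a, d, f, g, h}  B2 = {a, c, f, g, h}  B3 = {a, b, f, g, h}  B4 = {a, d, e, f, h}
Tree: B1–B2, B1–B3, B1–B4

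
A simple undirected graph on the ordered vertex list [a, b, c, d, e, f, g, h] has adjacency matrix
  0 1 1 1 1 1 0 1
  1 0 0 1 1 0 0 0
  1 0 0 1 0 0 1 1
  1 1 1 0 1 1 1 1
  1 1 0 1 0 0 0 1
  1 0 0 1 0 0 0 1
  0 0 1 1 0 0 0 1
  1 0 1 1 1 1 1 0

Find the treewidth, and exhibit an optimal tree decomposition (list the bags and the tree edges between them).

Every bag has size at most 4, so the width is 4 − 1 = 3 and tw(G) ≤ 3. For the lower bound, the 4 vertices {c, d, g, h} are pairwise adjacent, and any tree decomposition puts a clique entirely inside one bag — forcing width ≥ 3. Combining the bounds, tw(G) = 3.

Treewidth 3.
One optimal decomposition is:
Bags: B1 = {a, c, d, h}  B2 = {c, d, g, h}  B3 = {a, d, e, h}  B4 = {a, b, d, e}  B5 = {a, d, f, h}
Tree: B1–B2, B1–B3, B3–B4, B3–B5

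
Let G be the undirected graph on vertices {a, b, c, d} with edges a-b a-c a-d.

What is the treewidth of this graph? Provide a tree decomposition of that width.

The largest bag has 2 vertices, giving width 1; this decomposition certifies tw(G) ≤ 1. Any graph with an edge has treewidth ≥ 1, and G has the edge d–a. Combining the bounds, tw(G) = 1.

Treewidth 1.
One such decomposition:
Bags: B1 = {a, d}  B2 = {a, b}  B3 = {a, c}
Tree: B1–B2, B1–B3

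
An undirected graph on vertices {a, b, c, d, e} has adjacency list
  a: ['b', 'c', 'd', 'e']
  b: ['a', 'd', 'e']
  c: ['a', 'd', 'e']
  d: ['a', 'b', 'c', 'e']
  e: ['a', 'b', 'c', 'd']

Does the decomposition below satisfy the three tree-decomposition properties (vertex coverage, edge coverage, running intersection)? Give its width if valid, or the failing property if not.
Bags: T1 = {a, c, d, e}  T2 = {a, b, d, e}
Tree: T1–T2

Yes; width 3.

Every vertex of G appears in some bag (union = {a, b, c, d, e}); every edge is covered by a bag; and for each vertex v the set of bags containing v is connected in the bag tree. The decomposition is therefore valid. The largest bag has 4 vertices, so the width is 3.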